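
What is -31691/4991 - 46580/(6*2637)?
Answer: -366947891/39483801 ≈ -9.2936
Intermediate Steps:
-31691/4991 - 46580/(6*2637) = -31691*1/4991 - 46580/15822 = -31691/4991 - 46580*1/15822 = -31691/4991 - 23290/7911 = -366947891/39483801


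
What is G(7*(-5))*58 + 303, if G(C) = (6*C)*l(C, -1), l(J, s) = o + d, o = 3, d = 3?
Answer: -72777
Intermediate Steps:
l(J, s) = 6 (l(J, s) = 3 + 3 = 6)
G(C) = 36*C (G(C) = (6*C)*6 = 36*C)
G(7*(-5))*58 + 303 = (36*(7*(-5)))*58 + 303 = (36*(-35))*58 + 303 = -1260*58 + 303 = -73080 + 303 = -72777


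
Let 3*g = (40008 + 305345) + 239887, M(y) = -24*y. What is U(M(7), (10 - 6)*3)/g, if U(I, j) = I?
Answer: -21/24385 ≈ -0.00086118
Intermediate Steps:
g = 195080 (g = ((40008 + 305345) + 239887)/3 = (345353 + 239887)/3 = (⅓)*585240 = 195080)
U(M(7), (10 - 6)*3)/g = -24*7/195080 = -168*1/195080 = -21/24385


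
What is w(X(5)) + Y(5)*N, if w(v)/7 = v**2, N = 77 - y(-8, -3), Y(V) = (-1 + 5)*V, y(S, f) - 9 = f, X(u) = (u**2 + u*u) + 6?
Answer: 23372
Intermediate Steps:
X(u) = 6 + 2*u**2 (X(u) = (u**2 + u**2) + 6 = 2*u**2 + 6 = 6 + 2*u**2)
y(S, f) = 9 + f
Y(V) = 4*V
N = 71 (N = 77 - (9 - 3) = 77 - 1*6 = 77 - 6 = 71)
w(v) = 7*v**2
w(X(5)) + Y(5)*N = 7*(6 + 2*5**2)**2 + (4*5)*71 = 7*(6 + 2*25)**2 + 20*71 = 7*(6 + 50)**2 + 1420 = 7*56**2 + 1420 = 7*3136 + 1420 = 21952 + 1420 = 23372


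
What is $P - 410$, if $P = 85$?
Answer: $-325$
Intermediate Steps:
$P - 410 = 85 - 410 = -325$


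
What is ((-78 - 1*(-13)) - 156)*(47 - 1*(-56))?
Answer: -22763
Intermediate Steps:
((-78 - 1*(-13)) - 156)*(47 - 1*(-56)) = ((-78 + 13) - 156)*(47 + 56) = (-65 - 156)*103 = -221*103 = -22763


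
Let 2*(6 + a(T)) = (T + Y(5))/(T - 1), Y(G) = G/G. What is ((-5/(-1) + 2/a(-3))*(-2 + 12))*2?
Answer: 2140/23 ≈ 93.043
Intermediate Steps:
Y(G) = 1
a(T) = -6 + (1 + T)/(2*(-1 + T)) (a(T) = -6 + ((T + 1)/(T - 1))/2 = -6 + ((1 + T)/(-1 + T))/2 = -6 + (1 + T)/(2*(-1 + T)))
((-5/(-1) + 2/a(-3))*(-2 + 12))*2 = ((-5/(-1) + 2/(((13 - 11*(-3))/(2*(-1 - 3)))))*(-2 + 12))*2 = ((-5*(-1) + 2/(((½)*(13 + 33)/(-4))))*10)*2 = ((5 + 2/(((½)*(-¼)*46)))*10)*2 = ((5 + 2/(-23/4))*10)*2 = ((5 + 2*(-4/23))*10)*2 = ((5 - 8/23)*10)*2 = ((107/23)*10)*2 = (1070/23)*2 = 2140/23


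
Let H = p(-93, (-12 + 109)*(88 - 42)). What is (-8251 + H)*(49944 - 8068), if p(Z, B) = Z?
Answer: -349413344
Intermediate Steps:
H = -93
(-8251 + H)*(49944 - 8068) = (-8251 - 93)*(49944 - 8068) = -8344*41876 = -349413344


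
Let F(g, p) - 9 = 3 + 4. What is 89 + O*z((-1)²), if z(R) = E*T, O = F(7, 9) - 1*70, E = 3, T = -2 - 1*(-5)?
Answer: -397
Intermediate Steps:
T = 3 (T = -2 + 5 = 3)
F(g, p) = 16 (F(g, p) = 9 + (3 + 4) = 9 + 7 = 16)
O = -54 (O = 16 - 1*70 = 16 - 70 = -54)
z(R) = 9 (z(R) = 3*3 = 9)
89 + O*z((-1)²) = 89 - 54*9 = 89 - 486 = -397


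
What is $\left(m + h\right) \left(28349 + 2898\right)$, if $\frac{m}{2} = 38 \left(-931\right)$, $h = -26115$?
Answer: $-3026928137$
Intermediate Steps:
$m = -70756$ ($m = 2 \cdot 38 \left(-931\right) = 2 \left(-35378\right) = -70756$)
$\left(m + h\right) \left(28349 + 2898\right) = \left(-70756 - 26115\right) \left(28349 + 2898\right) = \left(-96871\right) 31247 = -3026928137$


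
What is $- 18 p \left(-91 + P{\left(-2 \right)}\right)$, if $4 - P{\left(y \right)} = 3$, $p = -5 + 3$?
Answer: $-3240$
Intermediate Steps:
$p = -2$
$P{\left(y \right)} = 1$ ($P{\left(y \right)} = 4 - 3 = 1$)
$- 18 p \left(-91 + P{\left(-2 \right)}\right) = \left(-18\right) \left(-2\right) \left(-91 + 1\right) = 36 \left(-90\right) = -3240$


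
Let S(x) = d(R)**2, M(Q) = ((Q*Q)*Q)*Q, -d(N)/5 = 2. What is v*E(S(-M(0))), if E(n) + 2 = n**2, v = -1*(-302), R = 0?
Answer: 3019396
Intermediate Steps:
v = 302
d(N) = -10 (d(N) = -5*2 = -10)
M(Q) = Q**4 (M(Q) = (Q**2*Q)*Q = Q**3*Q = Q**4)
S(x) = 100 (S(x) = (-10)**2 = 100)
E(n) = -2 + n**2
v*E(S(-M(0))) = 302*(-2 + 100**2) = 302*(-2 + 10000) = 302*9998 = 3019396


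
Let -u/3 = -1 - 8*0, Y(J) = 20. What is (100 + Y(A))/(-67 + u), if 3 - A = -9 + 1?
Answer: -15/8 ≈ -1.8750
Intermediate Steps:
A = 11 (A = 3 - (-9 + 1) = 3 - 1*(-8) = 3 + 8 = 11)
u = 3 (u = -3*(-1 - 8*0) = -3*(-1 + 0) = -3*(-1) = 3)
(100 + Y(A))/(-67 + u) = (100 + 20)/(-67 + 3) = 120/(-64) = 120*(-1/64) = -15/8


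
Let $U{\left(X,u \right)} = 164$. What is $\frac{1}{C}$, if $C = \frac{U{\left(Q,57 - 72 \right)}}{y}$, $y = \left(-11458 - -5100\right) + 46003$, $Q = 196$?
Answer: $\frac{39645}{164} \approx 241.74$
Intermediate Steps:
$y = 39645$ ($y = \left(-11458 + 5100\right) + 46003 = -6358 + 46003 = 39645$)
$C = \frac{164}{39645} \approx 0.0041367$
$\frac{1}{C} = \frac{1}{\frac{164}{39645}} = \frac{39645}{164}$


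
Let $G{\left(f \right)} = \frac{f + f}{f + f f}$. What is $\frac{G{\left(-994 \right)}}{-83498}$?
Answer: $\frac{1}{41456757} \approx 2.4122 \cdot 10^{-8}$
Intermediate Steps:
$G{\left(f \right)} = \frac{2 f}{f + f^{2}}$
$\frac{G{\left(-994 \right)}}{-83498} = \frac{2 \frac{1}{1 - 994}}{-83498} = \frac{2}{-993} \left(- \frac{1}{83498}\right) = 2 \left(- \frac{1}{993}\right) \left(- \frac{1}{83498}\right) = \left(- \frac{2}{993}\right) \left(- \frac{1}{83498}\right) = \frac{1}{41456757}$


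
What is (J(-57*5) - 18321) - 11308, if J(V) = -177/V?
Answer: -2814696/95 ≈ -29628.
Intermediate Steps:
(J(-57*5) - 18321) - 11308 = (-177/((-57*5)) - 18321) - 11308 = (-177/(-285) - 18321) - 11308 = (-177*(-1/285) - 18321) - 11308 = (59/95 - 18321) - 11308 = -1740436/95 - 11308 = -2814696/95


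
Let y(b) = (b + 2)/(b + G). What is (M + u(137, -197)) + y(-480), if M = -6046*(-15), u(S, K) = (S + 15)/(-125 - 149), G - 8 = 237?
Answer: 2919812176/32195 ≈ 90692.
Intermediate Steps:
G = 245 (G = 8 + 237 = 245)
u(S, K) = -15/274 - S/274 (u(S, K) = (15 + S)/(-274) = (15 + S)*(-1/274) = -15/274 - S/274)
y(b) = (2 + b)/(245 + b) (y(b) = (b + 2)/(b + 245) = (2 + b)/(245 + b))
M = 90690
(M + u(137, -197)) + y(-480) = (90690 + (-15/274 - 1/274*137)) + (2 - 480)/(245 - 480) = (90690 + (-15/274 - ½)) - 478/(-235) = (90690 - 76/137) - 1/235*(-478) = 12424454/137 + 478/235 = 2919812176/32195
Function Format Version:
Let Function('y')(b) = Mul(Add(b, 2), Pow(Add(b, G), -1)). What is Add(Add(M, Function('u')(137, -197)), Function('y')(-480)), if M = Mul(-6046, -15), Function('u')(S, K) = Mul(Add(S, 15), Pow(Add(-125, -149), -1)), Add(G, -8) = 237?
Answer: Rational(2919812176, 32195) ≈ 90692.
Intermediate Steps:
G = 245 (G = Add(8, 237) = 245)
Function('u')(S, K) = Add(Rational(-15, 274), Mul(Rational(-1, 274), S)) (Function('u')(S, K) = Mul(Add(15, S), Pow(-274, -1)) = Mul(Add(15, S), Rational(-1, 274)) = Add(Rational(-15, 274), Mul(Rational(-1, 274), S)))
Function('y')(b) = Mul(Pow(Add(245, b), -1), Add(2, b)) (Function('y')(b) = Mul(Add(b, 2), Pow(Add(b, 245), -1)) = Mul(Add(2, b), Pow(Add(245, b), -1)) = Mul(Pow(Add(245, b), -1), Add(2, b)))
M = 90690
Add(Add(M, Function('u')(137, -197)), Function('y')(-480)) = Add(Add(90690, Add(Rational(-15, 274), Mul(Rational(-1, 274), 137))), Mul(Pow(Add(245, -480), -1), Add(2, -480))) = Add(Add(90690, Add(Rational(-15, 274), Rational(-1, 2))), Mul(Pow(-235, -1), -478)) = Add(Add(90690, Rational(-76, 137)), Mul(Rational(-1, 235), -478)) = Add(Rational(12424454, 137), Rational(478, 235)) = Rational(2919812176, 32195)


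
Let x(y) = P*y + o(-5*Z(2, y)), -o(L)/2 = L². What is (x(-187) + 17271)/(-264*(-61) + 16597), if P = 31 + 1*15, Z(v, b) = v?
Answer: 8469/32701 ≈ 0.25898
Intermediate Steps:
P = 46 (P = 31 + 15 = 46)
o(L) = -2*L²
x(y) = -200 + 46*y (x(y) = 46*y - 2*(-5*2)² = 46*y - 2*(-10)² = 46*y - 2*100 = 46*y - 200 = -200 + 46*y)
(x(-187) + 17271)/(-264*(-61) + 16597) = ((-200 + 46*(-187)) + 17271)/(-264*(-61) + 16597) = ((-200 - 8602) + 17271)/(16104 + 16597) = (-8802 + 17271)/32701 = 8469*(1/32701) = 8469/32701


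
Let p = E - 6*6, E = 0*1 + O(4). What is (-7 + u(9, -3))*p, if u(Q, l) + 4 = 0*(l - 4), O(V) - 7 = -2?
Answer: 341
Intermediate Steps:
O(V) = 5 (O(V) = 7 - 2 = 5)
u(Q, l) = -4 (u(Q, l) = -4 + 0*(l - 4) = -4 + 0*(-4 + l) = -4 + 0 = -4)
E = 5 (E = 0*1 + 5 = 0 + 5 = 5)
p = -31 (p = 5 - 6*6 = 5 - 36 = -31)
(-7 + u(9, -3))*p = (-7 - 4)*(-31) = -11*(-31) = 341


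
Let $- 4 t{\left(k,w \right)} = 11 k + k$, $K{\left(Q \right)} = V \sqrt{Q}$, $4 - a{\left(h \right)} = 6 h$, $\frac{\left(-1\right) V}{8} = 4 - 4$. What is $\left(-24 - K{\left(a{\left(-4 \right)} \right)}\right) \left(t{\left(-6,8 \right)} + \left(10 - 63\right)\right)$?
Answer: $840$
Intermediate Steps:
$V = 0$ ($V = - 8 \left(4 - 4\right) = \left(-8\right) 0 = 0$)
$a{\left(h \right)} = 4 - 6 h$
$K{\left(Q \right)} = 0$ ($K{\left(Q \right)} = 0 \sqrt{Q} = 0$)
$t{\left(k,w \right)} = - 3 k$ ($t{\left(k,w \right)} = - \frac{11 k + k}{4} = - \frac{12 k}{4} = - 3 k$)
$\left(-24 - K{\left(a{\left(-4 \right)} \right)}\right) \left(t{\left(-6,8 \right)} + \left(10 - 63\right)\right) = \left(-24 - 0\right) \left(\left(-3\right) \left(-6\right) + \left(10 - 63\right)\right) = \left(-24 + 0\right) \left(18 + \left(10 - 63\right)\right) = - 24 \left(18 - 53\right) = \left(-24\right) \left(-35\right) = 840$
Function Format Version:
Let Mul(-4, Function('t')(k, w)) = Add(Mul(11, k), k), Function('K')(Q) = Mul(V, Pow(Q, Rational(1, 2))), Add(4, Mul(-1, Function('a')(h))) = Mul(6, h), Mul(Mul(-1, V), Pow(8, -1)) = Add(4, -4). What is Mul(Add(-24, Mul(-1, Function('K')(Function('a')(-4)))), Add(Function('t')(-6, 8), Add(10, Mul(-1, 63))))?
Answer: 840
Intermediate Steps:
V = 0 (V = Mul(-8, Add(4, -4)) = Mul(-8, 0) = 0)
Function('a')(h) = Add(4, Mul(-6, h)) (Function('a')(h) = Add(4, Mul(-1, Mul(6, h))) = Add(4, Mul(-6, h)))
Function('K')(Q) = 0 (Function('K')(Q) = Mul(0, Pow(Q, Rational(1, 2))) = 0)
Function('t')(k, w) = Mul(-3, k) (Function('t')(k, w) = Mul(Rational(-1, 4), Add(Mul(11, k), k)) = Mul(Rational(-1, 4), Mul(12, k)) = Mul(-3, k))
Mul(Add(-24, Mul(-1, Function('K')(Function('a')(-4)))), Add(Function('t')(-6, 8), Add(10, Mul(-1, 63)))) = Mul(Add(-24, Mul(-1, 0)), Add(Mul(-3, -6), Add(10, Mul(-1, 63)))) = Mul(Add(-24, 0), Add(18, Add(10, -63))) = Mul(-24, Add(18, -53)) = Mul(-24, -35) = 840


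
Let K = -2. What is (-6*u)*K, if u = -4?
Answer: -48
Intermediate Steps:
(-6*u)*K = -6*(-4)*(-2) = 24*(-2) = -48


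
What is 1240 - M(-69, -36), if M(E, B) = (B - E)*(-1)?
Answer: 1273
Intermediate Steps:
M(E, B) = E - B
1240 - M(-69, -36) = 1240 - (-69 - 1*(-36)) = 1240 - (-69 + 36) = 1240 - 1*(-33) = 1240 + 33 = 1273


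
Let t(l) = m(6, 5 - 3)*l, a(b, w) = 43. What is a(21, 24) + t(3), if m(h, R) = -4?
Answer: 31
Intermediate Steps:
t(l) = -4*l
a(21, 24) + t(3) = 43 - 4*3 = 43 - 12 = 31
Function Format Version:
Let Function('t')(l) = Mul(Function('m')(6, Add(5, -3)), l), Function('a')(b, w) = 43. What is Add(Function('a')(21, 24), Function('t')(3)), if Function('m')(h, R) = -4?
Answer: 31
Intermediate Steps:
Function('t')(l) = Mul(-4, l)
Add(Function('a')(21, 24), Function('t')(3)) = Add(43, Mul(-4, 3)) = Add(43, -12) = 31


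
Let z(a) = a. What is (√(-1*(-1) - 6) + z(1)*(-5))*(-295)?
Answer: 1475 - 295*I*√5 ≈ 1475.0 - 659.64*I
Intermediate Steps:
(√(-1*(-1) - 6) + z(1)*(-5))*(-295) = (√(-1*(-1) - 6) + 1*(-5))*(-295) = (√(1 - 6) - 5)*(-295) = (√(-5) - 5)*(-295) = (I*√5 - 5)*(-295) = (-5 + I*√5)*(-295) = 1475 - 295*I*√5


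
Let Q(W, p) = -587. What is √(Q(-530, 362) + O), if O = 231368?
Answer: √230781 ≈ 480.40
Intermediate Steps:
√(Q(-530, 362) + O) = √(-587 + 231368) = √230781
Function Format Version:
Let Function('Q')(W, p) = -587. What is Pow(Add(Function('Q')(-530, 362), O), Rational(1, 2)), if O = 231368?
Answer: Pow(230781, Rational(1, 2)) ≈ 480.40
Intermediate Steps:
Pow(Add(Function('Q')(-530, 362), O), Rational(1, 2)) = Pow(Add(-587, 231368), Rational(1, 2)) = Pow(230781, Rational(1, 2))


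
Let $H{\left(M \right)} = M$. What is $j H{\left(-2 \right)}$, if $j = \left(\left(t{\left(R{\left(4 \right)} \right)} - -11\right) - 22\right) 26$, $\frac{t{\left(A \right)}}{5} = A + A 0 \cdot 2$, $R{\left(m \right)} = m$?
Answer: $-468$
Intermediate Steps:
$t{\left(A \right)} = 5 A$ ($t{\left(A \right)} = 5 \left(A + A 0 \cdot 2\right) = 5 \left(A + 0 \cdot 2\right) = 5 \left(A + 0\right) = 5 A$)
$j = 234$ ($j = \left(\left(5 \cdot 4 - -11\right) - 22\right) 26 = \left(\left(20 + 11\right) - 22\right) 26 = \left(31 - 22\right) 26 = 9 \cdot 26 = 234$)
$j H{\left(-2 \right)} = 234 \left(-2\right) = -468$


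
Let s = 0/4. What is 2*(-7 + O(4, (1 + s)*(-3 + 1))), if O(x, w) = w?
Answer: -18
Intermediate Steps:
s = 0 (s = 0*(1/4) = 0)
2*(-7 + O(4, (1 + s)*(-3 + 1))) = 2*(-7 + (1 + 0)*(-3 + 1)) = 2*(-7 + 1*(-2)) = 2*(-7 - 2) = 2*(-9) = -18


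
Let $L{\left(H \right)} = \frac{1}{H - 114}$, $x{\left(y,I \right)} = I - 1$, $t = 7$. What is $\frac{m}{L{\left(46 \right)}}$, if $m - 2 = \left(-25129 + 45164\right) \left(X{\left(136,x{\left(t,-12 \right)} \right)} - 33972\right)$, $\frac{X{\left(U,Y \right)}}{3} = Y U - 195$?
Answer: $54305829044$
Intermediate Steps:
$x{\left(y,I \right)} = -1 + I$ ($x{\left(y,I \right)} = I - 1 = -1 + I$)
$X{\left(U,Y \right)} = -585 + 3 U Y$ ($X{\left(U,Y \right)} = 3 \left(Y U - 195\right) = 3 \left(U Y - 195\right) = 3 \left(-195 + U Y\right) = -585 + 3 U Y$)
$L{\left(H \right)} = \frac{1}{-114 + H}$
$m = -798615133$ ($m = 2 + \left(-25129 + 45164\right) \left(\left(-585 + 3 \cdot 136 \left(-1 - 12\right)\right) - 33972\right) = 2 + 20035 \left(\left(-585 + 3 \cdot 136 \left(-13\right)\right) - 33972\right) = 2 + 20035 \left(\left(-585 - 5304\right) - 33972\right) = 2 + 20035 \left(-5889 - 33972\right) = 2 + 20035 \left(-39861\right) = 2 - 798615135 = -798615133$)
$\frac{m}{L{\left(46 \right)}} = - \frac{798615133}{\frac{1}{-114 + 46}} = - \frac{798615133}{\frac{1}{-68}} = - \frac{798615133}{- \frac{1}{68}} = \left(-798615133\right) \left(-68\right) = 54305829044$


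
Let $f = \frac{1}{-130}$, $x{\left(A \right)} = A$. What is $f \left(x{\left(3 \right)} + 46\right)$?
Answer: $- \frac{49}{130} \approx -0.37692$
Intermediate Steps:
$f = - \frac{1}{130} \approx -0.0076923$
$f \left(x{\left(3 \right)} + 46\right) = - \frac{3 + 46}{130} = \left(- \frac{1}{130}\right) 49 = - \frac{49}{130}$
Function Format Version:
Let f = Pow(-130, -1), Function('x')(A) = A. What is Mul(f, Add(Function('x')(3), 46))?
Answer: Rational(-49, 130) ≈ -0.37692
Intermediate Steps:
f = Rational(-1, 130) ≈ -0.0076923
Mul(f, Add(Function('x')(3), 46)) = Mul(Rational(-1, 130), Add(3, 46)) = Mul(Rational(-1, 130), 49) = Rational(-49, 130)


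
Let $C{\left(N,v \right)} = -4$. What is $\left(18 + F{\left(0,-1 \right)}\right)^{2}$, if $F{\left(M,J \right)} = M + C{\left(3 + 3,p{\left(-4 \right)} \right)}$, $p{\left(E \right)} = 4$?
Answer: $196$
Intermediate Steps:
$F{\left(M,J \right)} = -4 + M$ ($F{\left(M,J \right)} = M - 4 = -4 + M$)
$\left(18 + F{\left(0,-1 \right)}\right)^{2} = \left(18 + \left(-4 + 0\right)\right)^{2} = \left(18 - 4\right)^{2} = 14^{2} = 196$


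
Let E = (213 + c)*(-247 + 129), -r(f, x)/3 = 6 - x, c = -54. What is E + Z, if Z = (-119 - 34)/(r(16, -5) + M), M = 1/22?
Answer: -13599084/725 ≈ -18757.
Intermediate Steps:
r(f, x) = -18 + 3*x (r(f, x) = -3*(6 - x) = -18 + 3*x)
M = 1/22 ≈ 0.045455
Z = 3366/725 (Z = (-119 - 34)/((-18 + 3*(-5)) + 1/22) = -153/((-18 - 15) + 1/22) = -153/(-33 + 1/22) = -153/(-725/22) = -153*(-22/725) = 3366/725 ≈ 4.6428)
E = -18762 (E = (213 - 54)*(-247 + 129) = 159*(-118) = -18762)
E + Z = -18762 + 3366/725 = -13599084/725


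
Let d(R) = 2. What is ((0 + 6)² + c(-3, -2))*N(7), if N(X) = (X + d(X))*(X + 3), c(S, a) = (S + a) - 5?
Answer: 2340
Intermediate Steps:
c(S, a) = -5 + S + a
N(X) = (2 + X)*(3 + X) (N(X) = (X + 2)*(X + 3) = (2 + X)*(3 + X))
((0 + 6)² + c(-3, -2))*N(7) = ((0 + 6)² + (-5 - 3 - 2))*(6 + 7² + 5*7) = (6² - 10)*(6 + 49 + 35) = (36 - 10)*90 = 26*90 = 2340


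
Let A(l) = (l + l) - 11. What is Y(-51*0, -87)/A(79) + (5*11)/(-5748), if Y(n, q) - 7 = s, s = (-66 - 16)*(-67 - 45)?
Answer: 838441/13412 ≈ 62.514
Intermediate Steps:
s = 9184 (s = -82*(-112) = 9184)
A(l) = -11 + 2*l (A(l) = 2*l - 11 = -11 + 2*l)
Y(n, q) = 9191 (Y(n, q) = 7 + 9184 = 9191)
Y(-51*0, -87)/A(79) + (5*11)/(-5748) = 9191/(-11 + 2*79) + (5*11)/(-5748) = 9191/(-11 + 158) + 55*(-1/5748) = 9191/147 - 55/5748 = 9191*(1/147) - 55/5748 = 1313/21 - 55/5748 = 838441/13412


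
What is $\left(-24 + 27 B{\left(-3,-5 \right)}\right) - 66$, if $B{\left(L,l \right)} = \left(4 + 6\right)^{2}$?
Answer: $2610$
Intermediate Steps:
$B{\left(L,l \right)} = 100$ ($B{\left(L,l \right)} = 10^{2} = 100$)
$\left(-24 + 27 B{\left(-3,-5 \right)}\right) - 66 = \left(-24 + 27 \cdot 100\right) - 66 = \left(-24 + 2700\right) - 66 = 2676 - 66 = 2610$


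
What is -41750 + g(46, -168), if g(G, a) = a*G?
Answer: -49478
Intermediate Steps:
g(G, a) = G*a
-41750 + g(46, -168) = -41750 + 46*(-168) = -41750 - 7728 = -49478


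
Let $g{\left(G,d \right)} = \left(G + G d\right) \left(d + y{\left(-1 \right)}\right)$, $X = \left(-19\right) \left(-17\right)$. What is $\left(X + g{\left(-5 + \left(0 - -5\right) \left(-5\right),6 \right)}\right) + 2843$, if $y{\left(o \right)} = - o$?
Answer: $1696$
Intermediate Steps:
$X = 323$
$g{\left(G,d \right)} = \left(1 + d\right) \left(G + G d\right)$ ($g{\left(G,d \right)} = \left(G + G d\right) \left(d - -1\right) = \left(G + G d\right) \left(d + 1\right) = \left(G + G d\right) \left(1 + d\right) = \left(1 + d\right) \left(G + G d\right)$)
$\left(X + g{\left(-5 + \left(0 - -5\right) \left(-5\right),6 \right)}\right) + 2843 = \left(323 + \left(-5 + \left(0 - -5\right) \left(-5\right)\right) \left(1 + 6^{2} + 2 \cdot 6\right)\right) + 2843 = \left(323 + \left(-5 + \left(0 + 5\right) \left(-5\right)\right) \left(1 + 36 + 12\right)\right) + 2843 = \left(323 + \left(-5 + 5 \left(-5\right)\right) 49\right) + 2843 = \left(323 + \left(-5 - 25\right) 49\right) + 2843 = \left(323 - 1470\right) + 2843 = -1147 + 2843 = 1696$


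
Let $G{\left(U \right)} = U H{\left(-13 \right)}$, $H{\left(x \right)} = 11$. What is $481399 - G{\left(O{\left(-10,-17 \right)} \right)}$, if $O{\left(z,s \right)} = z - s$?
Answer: $481322$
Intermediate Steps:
$G{\left(U \right)} = 11 U$ ($G{\left(U \right)} = U 11 = 11 U$)
$481399 - G{\left(O{\left(-10,-17 \right)} \right)} = 481399 - 11 \left(-10 - -17\right) = 481399 - 11 \left(-10 + 17\right) = 481399 - 11 \cdot 7 = 481399 - 77 = 481322$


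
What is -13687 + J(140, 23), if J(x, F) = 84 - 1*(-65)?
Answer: -13538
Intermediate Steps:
J(x, F) = 149 (J(x, F) = 84 + 65 = 149)
-13687 + J(140, 23) = -13687 + 149 = -13538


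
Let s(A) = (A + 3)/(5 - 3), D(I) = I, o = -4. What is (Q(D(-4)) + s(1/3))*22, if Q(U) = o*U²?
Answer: -4114/3 ≈ -1371.3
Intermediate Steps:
Q(U) = -4*U²
s(A) = 3/2 + A/2 (s(A) = (3 + A)/2 = (3 + A)*(½) = 3/2 + A/2)
(Q(D(-4)) + s(1/3))*22 = (-4*(-4)² + (3/2 + (½)/3))*22 = (-4*16 + (3/2 + (½)*(⅓)))*22 = (-64 + (3/2 + ⅙))*22 = (-64 + 5/3)*22 = -187/3*22 = -4114/3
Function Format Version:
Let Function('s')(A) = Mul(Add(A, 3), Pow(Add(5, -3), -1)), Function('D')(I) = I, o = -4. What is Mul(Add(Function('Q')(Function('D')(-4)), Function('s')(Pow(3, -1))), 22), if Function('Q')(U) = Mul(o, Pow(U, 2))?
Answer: Rational(-4114, 3) ≈ -1371.3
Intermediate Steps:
Function('Q')(U) = Mul(-4, Pow(U, 2))
Function('s')(A) = Add(Rational(3, 2), Mul(Rational(1, 2), A)) (Function('s')(A) = Mul(Add(3, A), Pow(2, -1)) = Mul(Add(3, A), Rational(1, 2)) = Add(Rational(3, 2), Mul(Rational(1, 2), A)))
Mul(Add(Function('Q')(Function('D')(-4)), Function('s')(Pow(3, -1))), 22) = Mul(Add(Mul(-4, Pow(-4, 2)), Add(Rational(3, 2), Mul(Rational(1, 2), Pow(3, -1)))), 22) = Mul(Add(Mul(-4, 16), Add(Rational(3, 2), Mul(Rational(1, 2), Rational(1, 3)))), 22) = Mul(Add(-64, Add(Rational(3, 2), Rational(1, 6))), 22) = Mul(Add(-64, Rational(5, 3)), 22) = Mul(Rational(-187, 3), 22) = Rational(-4114, 3)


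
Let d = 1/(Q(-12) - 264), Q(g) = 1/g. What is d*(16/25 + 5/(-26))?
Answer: -1746/1029925 ≈ -0.0016953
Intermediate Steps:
Q(g) = 1/g
d = -12/3169 (d = 1/(1/(-12) - 264) = 1/(-1/12 - 264) = 1/(-3169/12) = -12/3169 ≈ -0.0037867)
d*(16/25 + 5/(-26)) = -12*(16/25 + 5/(-26))/3169 = -12*(16*(1/25) + 5*(-1/26))/3169 = -12*(16/25 - 5/26)/3169 = -12/3169*291/650 = -1746/1029925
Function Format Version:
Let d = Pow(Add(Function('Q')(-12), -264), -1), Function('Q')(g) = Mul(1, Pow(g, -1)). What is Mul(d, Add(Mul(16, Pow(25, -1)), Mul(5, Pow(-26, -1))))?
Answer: Rational(-1746, 1029925) ≈ -0.0016953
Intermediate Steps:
Function('Q')(g) = Pow(g, -1)
d = Rational(-12, 3169) (d = Pow(Add(Pow(-12, -1), -264), -1) = Pow(Add(Rational(-1, 12), -264), -1) = Pow(Rational(-3169, 12), -1) = Rational(-12, 3169) ≈ -0.0037867)
Mul(d, Add(Mul(16, Pow(25, -1)), Mul(5, Pow(-26, -1)))) = Mul(Rational(-12, 3169), Add(Mul(16, Pow(25, -1)), Mul(5, Pow(-26, -1)))) = Mul(Rational(-12, 3169), Add(Mul(16, Rational(1, 25)), Mul(5, Rational(-1, 26)))) = Mul(Rational(-12, 3169), Add(Rational(16, 25), Rational(-5, 26))) = Mul(Rational(-12, 3169), Rational(291, 650)) = Rational(-1746, 1029925)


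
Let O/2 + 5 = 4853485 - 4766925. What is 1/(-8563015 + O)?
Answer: -1/8389905 ≈ -1.1919e-7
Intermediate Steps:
O = 173110 (O = -10 + 2*(4853485 - 4766925) = -10 + 2*86560 = -10 + 173120 = 173110)
1/(-8563015 + O) = 1/(-8563015 + 173110) = 1/(-8389905) = -1/8389905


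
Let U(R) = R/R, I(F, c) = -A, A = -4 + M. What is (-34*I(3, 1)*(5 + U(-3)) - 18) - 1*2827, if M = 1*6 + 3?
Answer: -1825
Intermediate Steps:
M = 9 (M = 6 + 3 = 9)
A = 5 (A = -4 + 9 = 5)
I(F, c) = -5 (I(F, c) = -1*5 = -5)
U(R) = 1
(-34*I(3, 1)*(5 + U(-3)) - 18) - 1*2827 = (-(-170)*(5 + 1) - 18) - 1*2827 = (-(-170)*6 - 18) - 2827 = (-34*(-30) - 18) - 2827 = (1020 - 18) - 2827 = 1002 - 2827 = -1825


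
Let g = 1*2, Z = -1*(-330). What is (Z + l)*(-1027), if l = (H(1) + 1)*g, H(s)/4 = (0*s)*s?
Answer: -340964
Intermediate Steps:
Z = 330
H(s) = 0 (H(s) = 4*((0*s)*s) = 4*(0*s) = 4*0 = 0)
g = 2
l = 2 (l = (0 + 1)*2 = 1*2 = 2)
(Z + l)*(-1027) = (330 + 2)*(-1027) = 332*(-1027) = -340964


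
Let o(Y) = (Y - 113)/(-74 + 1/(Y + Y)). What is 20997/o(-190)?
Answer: 196818879/38380 ≈ 5128.2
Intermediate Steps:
o(Y) = (-113 + Y)/(-74 + 1/(2*Y))
20997/o(-190) = 20997/((2*(-190)*(113 - 1*(-190))/(-1 + 148*(-190)))) = 20997/((2*(-190)*(113 + 190)/(-1 - 28120))) = 20997/((2*(-190)*303/(-28121))) = 20997/((2*(-190)*(-1/28121)*303)) = 20997/(115140/28121) = 20997*(28121/115140) = 196818879/38380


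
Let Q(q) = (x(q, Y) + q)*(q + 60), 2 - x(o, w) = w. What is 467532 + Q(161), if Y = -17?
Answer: 507312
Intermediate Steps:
x(o, w) = 2 - w
Q(q) = (19 + q)*(60 + q) (Q(q) = ((2 - 1*(-17)) + q)*(q + 60) = ((2 + 17) + q)*(60 + q) = (19 + q)*(60 + q))
467532 + Q(161) = 467532 + (1140 + 161² + 79*161) = 467532 + (1140 + 25921 + 12719) = 467532 + 39780 = 507312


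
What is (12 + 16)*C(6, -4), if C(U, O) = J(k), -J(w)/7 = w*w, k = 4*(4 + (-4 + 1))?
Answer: -3136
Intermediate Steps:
k = 4 (k = 4*(4 - 3) = 4*1 = 4)
J(w) = -7*w² (J(w) = -7*w*w = -7*w²)
C(U, O) = -112 (C(U, O) = -7*4² = -7*16 = -112)
(12 + 16)*C(6, -4) = (12 + 16)*(-112) = 28*(-112) = -3136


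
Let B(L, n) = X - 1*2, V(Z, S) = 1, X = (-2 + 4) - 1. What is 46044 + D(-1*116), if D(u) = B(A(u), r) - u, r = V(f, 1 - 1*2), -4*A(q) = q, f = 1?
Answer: 46159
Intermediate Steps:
A(q) = -q/4
X = 1 (X = 2 - 1 = 1)
r = 1
B(L, n) = -1 (B(L, n) = 1 - 1*2 = 1 - 2 = -1)
D(u) = -1 - u
46044 + D(-1*116) = 46044 + (-1 - (-1)*116) = 46044 + (-1 - 1*(-116)) = 46044 + (-1 + 116) = 46044 + 115 = 46159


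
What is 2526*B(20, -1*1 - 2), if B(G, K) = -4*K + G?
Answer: 80832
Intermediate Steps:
B(G, K) = G - 4*K
2526*B(20, -1*1 - 2) = 2526*(20 - 4*(-1*1 - 2)) = 2526*(20 - 4*(-1 - 2)) = 2526*(20 - 4*(-3)) = 2526*(20 + 12) = 2526*32 = 80832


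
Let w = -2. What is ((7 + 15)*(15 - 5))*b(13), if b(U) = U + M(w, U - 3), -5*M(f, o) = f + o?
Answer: 2508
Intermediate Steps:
M(f, o) = -f/5 - o/5 (M(f, o) = -(f + o)/5 = -f/5 - o/5)
b(U) = 1 + 4*U/5 (b(U) = U + (-1/5*(-2) - (U - 3)/5) = U + (2/5 - (-3 + U)/5) = U + (2/5 + (3/5 - U/5)) = U + (1 - U/5) = 1 + 4*U/5)
((7 + 15)*(15 - 5))*b(13) = ((7 + 15)*(15 - 5))*(1 + (4/5)*13) = (22*10)*(1 + 52/5) = 220*(57/5) = 2508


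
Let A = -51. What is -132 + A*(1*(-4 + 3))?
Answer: -81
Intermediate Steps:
-132 + A*(1*(-4 + 3)) = -132 - 51*(-4 + 3) = -132 - 51*(-1) = -132 + 51 = -81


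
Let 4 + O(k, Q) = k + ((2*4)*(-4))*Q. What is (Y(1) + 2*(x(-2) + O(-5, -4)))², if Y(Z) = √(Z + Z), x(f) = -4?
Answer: (230 + √2)² ≈ 53553.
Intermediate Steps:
O(k, Q) = -4 + k - 32*Q (O(k, Q) = -4 + (k + ((2*4)*(-4))*Q) = -4 + (k + (8*(-4))*Q) = -4 + (k - 32*Q) = -4 + k - 32*Q)
Y(Z) = √2*√Z (Y(Z) = √(2*Z) = √2*√Z)
(Y(1) + 2*(x(-2) + O(-5, -4)))² = (√2*√1 + 2*(-4 + (-4 - 5 - 32*(-4))))² = (√2*1 + 2*(-4 + (-4 - 5 + 128)))² = (√2 + 2*(-4 + 119))² = (√2 + 2*115)² = (√2 + 230)² = (230 + √2)²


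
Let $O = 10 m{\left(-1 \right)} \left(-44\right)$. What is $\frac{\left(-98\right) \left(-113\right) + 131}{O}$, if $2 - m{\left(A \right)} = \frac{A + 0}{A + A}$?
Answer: $- \frac{747}{44} \approx -16.977$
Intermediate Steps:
$m{\left(A \right)} = \frac{3}{2}$ ($m{\left(A \right)} = 2 - \frac{A + 0}{A + A} = 2 - \frac{A}{2 A} = 2 - A \frac{1}{2 A} = 2 - \frac{1}{2} = \frac{3}{2}$)
$O = -660$ ($O = 10 \cdot \frac{3}{2} \left(-44\right) = 15 \left(-44\right) = -660$)
$\frac{\left(-98\right) \left(-113\right) + 131}{O} = \frac{\left(-98\right) \left(-113\right) + 131}{-660} = \left(11074 + 131\right) \left(- \frac{1}{660}\right) = 11205 \left(- \frac{1}{660}\right) = - \frac{747}{44}$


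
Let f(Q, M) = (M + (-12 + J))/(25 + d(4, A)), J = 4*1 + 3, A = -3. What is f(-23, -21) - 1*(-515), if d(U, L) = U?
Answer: 14909/29 ≈ 514.10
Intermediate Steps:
J = 7 (J = 4 + 3 = 7)
f(Q, M) = -5/29 + M/29 (f(Q, M) = (M + (-12 + 7))/(25 + 4) = (M - 5)/29 = (-5 + M)*(1/29) = -5/29 + M/29)
f(-23, -21) - 1*(-515) = (-5/29 + (1/29)*(-21)) - 1*(-515) = (-5/29 - 21/29) + 515 = -26/29 + 515 = 14909/29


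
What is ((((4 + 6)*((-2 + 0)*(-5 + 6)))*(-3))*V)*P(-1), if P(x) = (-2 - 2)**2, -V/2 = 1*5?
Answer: -9600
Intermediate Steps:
V = -10 (V = -2*5 = -10)
P(x) = 16 (P(x) = (-4)**2 = 16)
((((4 + 6)*((-2 + 0)*(-5 + 6)))*(-3))*V)*P(-1) = ((((4 + 6)*((-2 + 0)*(-5 + 6)))*(-3))*(-10))*16 = (((10*(-2*1))*(-3))*(-10))*16 = (((10*(-2))*(-3))*(-10))*16 = (-20*(-3)*(-10))*16 = (60*(-10))*16 = -600*16 = -9600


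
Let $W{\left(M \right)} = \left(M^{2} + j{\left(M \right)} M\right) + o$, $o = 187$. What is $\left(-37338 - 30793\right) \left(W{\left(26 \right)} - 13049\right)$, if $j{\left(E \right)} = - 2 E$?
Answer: $922357478$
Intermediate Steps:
$W{\left(M \right)} = 187 - M^{2}$ ($W{\left(M \right)} = \left(M^{2} + - 2 M M\right) + 187 = \left(M^{2} - 2 M^{2}\right) + 187 = - M^{2} + 187 = 187 - M^{2}$)
$\left(-37338 - 30793\right) \left(W{\left(26 \right)} - 13049\right) = \left(-37338 - 30793\right) \left(\left(187 - 26^{2}\right) - 13049\right) = - 68131 \left(\left(187 - 676\right) - 13049\right) = - 68131 \left(-489 - 13049\right) = \left(-68131\right) \left(-13538\right) = 922357478$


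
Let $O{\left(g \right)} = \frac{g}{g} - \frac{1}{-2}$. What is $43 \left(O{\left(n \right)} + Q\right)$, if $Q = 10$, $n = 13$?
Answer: $\frac{989}{2} \approx 494.5$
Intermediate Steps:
$O{\left(g \right)} = \frac{3}{2}$ ($O{\left(g \right)} = 1 - - \frac{1}{2} = 1 + \frac{1}{2} = \frac{3}{2}$)
$43 \left(O{\left(n \right)} + Q\right) = 43 \left(\frac{3}{2} + 10\right) = 43 \cdot \frac{23}{2} = \frac{989}{2}$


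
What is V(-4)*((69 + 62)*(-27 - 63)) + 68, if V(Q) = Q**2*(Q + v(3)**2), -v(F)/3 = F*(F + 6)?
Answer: -1236912412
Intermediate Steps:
v(F) = -3*F*(6 + F) (v(F) = -3*F*(F + 6) = -3*F*(6 + F))
V(Q) = Q**2*(6561 + Q) (V(Q) = Q**2*(Q + (-3*3*(6 + 3))**2) = Q**2*(Q + (-3*3*9)**2) = Q**2*(Q + (-81)**2) = Q**2*(Q + 6561) = Q**2*(6561 + Q))
V(-4)*((69 + 62)*(-27 - 63)) + 68 = ((-4)**2*(6561 - 4))*((69 + 62)*(-27 - 63)) + 68 = (16*6557)*(131*(-90)) + 68 = 104912*(-11790) + 68 = -1236912480 + 68 = -1236912412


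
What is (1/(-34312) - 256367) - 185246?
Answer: -15152625257/34312 ≈ -4.4161e+5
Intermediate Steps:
(1/(-34312) - 256367) - 185246 = (-1/34312 - 256367) - 185246 = -8796464505/34312 - 185246 = -15152625257/34312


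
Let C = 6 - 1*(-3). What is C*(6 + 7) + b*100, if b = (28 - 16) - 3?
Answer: 1017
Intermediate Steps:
b = 9 (b = 12 - 3 = 9)
C = 9 (C = 6 + 3 = 9)
C*(6 + 7) + b*100 = 9*(6 + 7) + 9*100 = 9*13 + 900 = 117 + 900 = 1017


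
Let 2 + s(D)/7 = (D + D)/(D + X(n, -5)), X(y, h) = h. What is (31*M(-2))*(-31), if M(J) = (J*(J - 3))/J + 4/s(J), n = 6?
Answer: 25947/5 ≈ 5189.4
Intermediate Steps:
s(D) = -14 + 14*D/(-5 + D) (s(D) = -14 + 7*((D + D)/(D - 5)) = -14 + 7*((2*D)/(-5 + D)) = -14 + 7*(2*D/(-5 + D)) = -14 + 14*D/(-5 + D))
M(J) = -23/7 + 37*J/35 (M(J) = (J*(J - 3))/J + 4/((70/(-5 + J))) = (J*(-3 + J))/J + 4*(-1/14 + J/70) = (-3 + J) + (-2/7 + 2*J/35) = -23/7 + 37*J/35)
(31*M(-2))*(-31) = (31*(-23/7 + (37/35)*(-2)))*(-31) = (31*(-23/7 - 74/35))*(-31) = (31*(-27/5))*(-31) = -837/5*(-31) = 25947/5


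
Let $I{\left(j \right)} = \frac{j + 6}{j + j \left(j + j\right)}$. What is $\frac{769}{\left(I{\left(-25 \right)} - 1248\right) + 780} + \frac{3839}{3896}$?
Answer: $- \frac{1469157759}{2233650824} \approx -0.65774$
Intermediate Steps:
$I{\left(j \right)} = \frac{6 + j}{j + 2 j^{2}}$ ($I{\left(j \right)} = \frac{6 + j}{j + j 2 j} = \frac{6 + j}{j + 2 j^{2}}$)
$\frac{769}{\left(I{\left(-25 \right)} - 1248\right) + 780} + \frac{3839}{3896} = \frac{769}{\left(\frac{6 - 25}{\left(-25\right) \left(1 + 2 \left(-25\right)\right)} - 1248\right) + 780} + \frac{3839}{3896} = \frac{769}{\left(\left(- \frac{1}{25}\right) \frac{1}{1 - 50} \left(-19\right) - 1248\right) + 780} + 3839 \cdot \frac{1}{3896} = \frac{769}{\left(\left(- \frac{1}{25}\right) \frac{1}{-49} \left(-19\right) - 1248\right) + 780} + \frac{3839}{3896} = \frac{769}{\left(\left(- \frac{1}{25}\right) \left(- \frac{1}{49}\right) \left(-19\right) - 1248\right) + 780} + \frac{3839}{3896} = \frac{769}{\left(- \frac{19}{1225} - 1248\right) + 780} + \frac{3839}{3896} = \frac{769}{- \frac{1528819}{1225} + 780} + \frac{3839}{3896} = \frac{769}{- \frac{573319}{1225}} + \frac{3839}{3896} = 769 \left(- \frac{1225}{573319}\right) + \frac{3839}{3896} = - \frac{942025}{573319} + \frac{3839}{3896} = - \frac{1469157759}{2233650824}$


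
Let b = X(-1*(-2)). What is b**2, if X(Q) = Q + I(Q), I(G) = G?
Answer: 16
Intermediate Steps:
X(Q) = 2*Q (X(Q) = Q + Q = 2*Q)
b = 4 (b = 2*(-1*(-2)) = 2*2 = 4)
b**2 = 4**2 = 16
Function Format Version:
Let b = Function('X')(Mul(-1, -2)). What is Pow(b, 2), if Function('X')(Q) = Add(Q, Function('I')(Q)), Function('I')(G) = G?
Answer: 16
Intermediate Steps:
Function('X')(Q) = Mul(2, Q) (Function('X')(Q) = Add(Q, Q) = Mul(2, Q))
b = 4 (b = Mul(2, Mul(-1, -2)) = Mul(2, 2) = 4)
Pow(b, 2) = Pow(4, 2) = 16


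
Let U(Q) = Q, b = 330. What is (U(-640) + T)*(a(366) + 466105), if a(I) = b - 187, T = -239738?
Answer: -112075761744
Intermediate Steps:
a(I) = 143 (a(I) = 330 - 187 = 143)
(U(-640) + T)*(a(366) + 466105) = (-640 - 239738)*(143 + 466105) = -240378*466248 = -112075761744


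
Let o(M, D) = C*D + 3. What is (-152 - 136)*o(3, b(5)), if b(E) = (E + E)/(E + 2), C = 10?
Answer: -34848/7 ≈ -4978.3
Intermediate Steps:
b(E) = 2*E/(2 + E) (b(E) = (2*E)/(2 + E) = 2*E/(2 + E))
o(M, D) = 3 + 10*D (o(M, D) = 10*D + 3 = 3 + 10*D)
(-152 - 136)*o(3, b(5)) = (-152 - 136)*(3 + 10*(2*5/(2 + 5))) = -288*(3 + 10*(2*5/7)) = -288*(3 + 10*(2*5*(⅐))) = -288*(3 + 10*(10/7)) = -288*(3 + 100/7) = -288*121/7 = -34848/7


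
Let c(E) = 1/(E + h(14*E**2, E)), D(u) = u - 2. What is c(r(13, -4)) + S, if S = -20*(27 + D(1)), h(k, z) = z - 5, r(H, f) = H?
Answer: -10919/21 ≈ -519.95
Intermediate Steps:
D(u) = -2 + u
h(k, z) = -5 + z
c(E) = 1/(-5 + 2*E) (c(E) = 1/(E + (-5 + E)) = 1/(-5 + 2*E))
S = -520 (S = -20*(27 + (-2 + 1)) = -20*(27 - 1) = -20*26 = -520)
c(r(13, -4)) + S = 1/(-5 + 2*13) - 520 = 1/(-5 + 26) - 520 = 1/21 - 520 = -10919/21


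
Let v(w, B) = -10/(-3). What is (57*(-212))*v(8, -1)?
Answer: -40280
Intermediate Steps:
v(w, B) = 10/3 (v(w, B) = -10*(-1/3) = 10/3)
(57*(-212))*v(8, -1) = (57*(-212))*(10/3) = -12084*10/3 = -40280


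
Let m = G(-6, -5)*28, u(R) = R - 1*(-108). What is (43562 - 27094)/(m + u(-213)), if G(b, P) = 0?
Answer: -16468/105 ≈ -156.84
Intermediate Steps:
u(R) = 108 + R (u(R) = R + 108 = 108 + R)
m = 0 (m = 0*28 = 0)
(43562 - 27094)/(m + u(-213)) = (43562 - 27094)/(0 + (108 - 213)) = 16468/(0 - 105) = 16468/(-105) = 16468*(-1/105) = -16468/105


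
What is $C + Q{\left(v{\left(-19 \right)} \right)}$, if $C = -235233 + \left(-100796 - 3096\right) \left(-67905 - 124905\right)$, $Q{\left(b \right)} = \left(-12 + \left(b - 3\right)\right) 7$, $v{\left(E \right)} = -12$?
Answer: $20031181098$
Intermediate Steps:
$Q{\left(b \right)} = -105 + 7 b$ ($Q{\left(b \right)} = \left(-12 + \left(b - 3\right)\right) 7 = \left(-12 + \left(-3 + b\right)\right) 7 = \left(-15 + b\right) 7 = -105 + 7 b$)
$C = 20031181287$ ($C = -235233 - -20031416520 = -235233 + 20031416520 = 20031181287$)
$C + Q{\left(v{\left(-19 \right)} \right)} = 20031181287 + \left(-105 + 7 \left(-12\right)\right) = 20031181287 - 189 = 20031181098$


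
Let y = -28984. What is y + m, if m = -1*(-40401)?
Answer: 11417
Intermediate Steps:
m = 40401
y + m = -28984 + 40401 = 11417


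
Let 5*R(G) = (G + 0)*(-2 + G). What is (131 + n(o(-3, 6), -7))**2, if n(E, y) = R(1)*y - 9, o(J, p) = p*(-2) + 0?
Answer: 380689/25 ≈ 15228.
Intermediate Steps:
R(G) = G*(-2 + G)/5 (R(G) = ((G + 0)*(-2 + G))/5 = (G*(-2 + G))/5 = G*(-2 + G)/5)
o(J, p) = -2*p (o(J, p) = -2*p + 0 = -2*p)
n(E, y) = -9 - y/5 (n(E, y) = ((1/5)*1*(-2 + 1))*y - 9 = ((1/5)*1*(-1))*y - 9 = -y/5 - 9 = -9 - y/5)
(131 + n(o(-3, 6), -7))**2 = (131 + (-9 - 1/5*(-7)))**2 = (131 + (-9 + 7/5))**2 = (131 - 38/5)**2 = (617/5)**2 = 380689/25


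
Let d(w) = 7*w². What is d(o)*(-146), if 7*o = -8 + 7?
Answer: -146/7 ≈ -20.857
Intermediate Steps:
o = -⅐ (o = (-8 + 7)/7 = (⅐)*(-1) = -⅐ ≈ -0.14286)
d(o)*(-146) = (7*(-⅐)²)*(-146) = (7*(1/49))*(-146) = (⅐)*(-146) = -146/7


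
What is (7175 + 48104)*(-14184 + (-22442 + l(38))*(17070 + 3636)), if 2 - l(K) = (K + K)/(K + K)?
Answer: -25686909180870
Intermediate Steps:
l(K) = 1 (l(K) = 2 - (K + K)/(K + K) = 2 - 2*K/(2*K) = 2 - 2*K*1/(2*K) = 2 - 1*1 = 2 - 1 = 1)
(7175 + 48104)*(-14184 + (-22442 + l(38))*(17070 + 3636)) = (7175 + 48104)*(-14184 + (-22442 + 1)*(17070 + 3636)) = 55279*(-14184 - 22441*20706) = 55279*(-14184 - 464663346) = 55279*(-464677530) = -25686909180870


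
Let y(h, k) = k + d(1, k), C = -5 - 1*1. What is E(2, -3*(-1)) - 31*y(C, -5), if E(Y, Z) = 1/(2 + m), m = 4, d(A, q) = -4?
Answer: 1675/6 ≈ 279.17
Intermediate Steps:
C = -6 (C = -5 - 1 = -6)
E(Y, Z) = ⅙ (E(Y, Z) = 1/(2 + 4) = 1/6 = ⅙)
y(h, k) = -4 + k (y(h, k) = k - 4 = -4 + k)
E(2, -3*(-1)) - 31*y(C, -5) = ⅙ - 31*(-4 - 5) = ⅙ - 31*(-9) = ⅙ + 279 = 1675/6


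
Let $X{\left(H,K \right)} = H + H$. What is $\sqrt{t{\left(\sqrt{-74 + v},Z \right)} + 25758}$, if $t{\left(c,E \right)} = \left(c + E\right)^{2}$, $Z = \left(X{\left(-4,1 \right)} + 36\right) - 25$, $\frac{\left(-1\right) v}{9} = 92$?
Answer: $\sqrt{24865 + 6 i \sqrt{902}} \approx 157.69 + 0.5714 i$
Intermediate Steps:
$v = -828$ ($v = \left(-9\right) 92 = -828$)
$X{\left(H,K \right)} = 2 H$
$Z = 3$ ($Z = \left(2 \left(-4\right) + 36\right) - 25 = \left(-8 + 36\right) - 25 = 28 - 25 = 3$)
$t{\left(c,E \right)} = \left(E + c\right)^{2}$
$\sqrt{t{\left(\sqrt{-74 + v},Z \right)} + 25758} = \sqrt{\left(3 + \sqrt{-74 - 828}\right)^{2} + 25758} = \sqrt{\left(3 + \sqrt{-902}\right)^{2} + 25758} = \sqrt{\left(3 + i \sqrt{902}\right)^{2} + 25758} = \sqrt{25758 + \left(3 + i \sqrt{902}\right)^{2}}$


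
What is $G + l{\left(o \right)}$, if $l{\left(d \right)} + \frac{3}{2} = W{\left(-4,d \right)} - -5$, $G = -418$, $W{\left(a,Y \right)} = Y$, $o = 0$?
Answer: $- \frac{829}{2} \approx -414.5$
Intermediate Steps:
$l{\left(d \right)} = \frac{7}{2} + d$ ($l{\left(d \right)} = - \frac{3}{2} + \left(d - -5\right) = - \frac{3}{2} + \left(d + 5\right) = - \frac{3}{2} + \left(5 + d\right) = \frac{7}{2} + d$)
$G + l{\left(o \right)} = -418 + \left(\frac{7}{2} + 0\right) = -418 + \frac{7}{2} = - \frac{829}{2}$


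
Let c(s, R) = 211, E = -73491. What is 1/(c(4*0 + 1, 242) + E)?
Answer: -1/73280 ≈ -1.3646e-5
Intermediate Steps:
1/(c(4*0 + 1, 242) + E) = 1/(211 - 73491) = 1/(-73280) = -1/73280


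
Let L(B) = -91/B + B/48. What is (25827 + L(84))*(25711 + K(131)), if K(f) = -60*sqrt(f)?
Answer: 1992165413/3 - 1549660*sqrt(131) ≈ 6.4632e+8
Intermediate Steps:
L(B) = -91/B + B/48 (L(B) = -91/B + B*(1/48) = -91/B + B/48)
(25827 + L(84))*(25711 + K(131)) = (25827 + (-91/84 + (1/48)*84))*(25711 - 60*sqrt(131)) = (25827 + (-91*1/84 + 7/4))*(25711 - 60*sqrt(131)) = (25827 + (-13/12 + 7/4))*(25711 - 60*sqrt(131)) = (25827 + 2/3)*(25711 - 60*sqrt(131)) = 77483*(25711 - 60*sqrt(131))/3 = 1992165413/3 - 1549660*sqrt(131)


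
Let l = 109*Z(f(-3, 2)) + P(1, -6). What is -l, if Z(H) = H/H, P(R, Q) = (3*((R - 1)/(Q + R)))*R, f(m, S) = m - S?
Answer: -109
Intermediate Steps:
P(R, Q) = 3*R*(-1 + R)/(Q + R) (P(R, Q) = (3*((-1 + R)/(Q + R)))*R = (3*(-1 + R)/(Q + R))*R = 3*R*(-1 + R)/(Q + R))
Z(H) = 1
l = 109 (l = 109*1 + 3*1*(-1 + 1)/(-6 + 1) = 109 + 3*1*0/(-5) = 109 + 3*1*(-⅕)*0 = 109 + 0 = 109)
-l = -1*109 = -109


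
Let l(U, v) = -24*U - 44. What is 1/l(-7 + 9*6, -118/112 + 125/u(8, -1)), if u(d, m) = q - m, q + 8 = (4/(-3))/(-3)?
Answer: -1/1172 ≈ -0.00085324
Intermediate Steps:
q = -68/9 (q = -8 + (4/(-3))/(-3) = -8 + (4*(-⅓))*(-⅓) = -8 - 4/3*(-⅓) = -8 + 4/9 = -68/9 ≈ -7.5556)
u(d, m) = -68/9 - m
l(U, v) = -44 - 24*U
1/l(-7 + 9*6, -118/112 + 125/u(8, -1)) = 1/(-44 - 24*(-7 + 9*6)) = 1/(-44 - 24*(-7 + 54)) = 1/(-44 - 24*47) = 1/(-44 - 1128) = 1/(-1172) = -1/1172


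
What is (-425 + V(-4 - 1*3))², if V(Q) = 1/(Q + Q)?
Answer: 35414401/196 ≈ 1.8069e+5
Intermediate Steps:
V(Q) = 1/(2*Q)
(-425 + V(-4 - 1*3))² = (-425 + 1/(2*(-4 - 1*3)))² = (-425 + 1/(2*(-4 - 3)))² = (-425 + (½)/(-7))² = (-425 + (½)*(-⅐))² = (-425 - 1/14)² = (-5951/14)² = 35414401/196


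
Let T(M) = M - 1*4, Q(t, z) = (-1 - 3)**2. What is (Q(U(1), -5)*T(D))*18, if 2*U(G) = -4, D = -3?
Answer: -2016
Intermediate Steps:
U(G) = -2 (U(G) = (1/2)*(-4) = -2)
Q(t, z) = 16 (Q(t, z) = (-4)**2 = 16)
T(M) = -4 + M (T(M) = M - 4 = -4 + M)
(Q(U(1), -5)*T(D))*18 = (16*(-4 - 3))*18 = (16*(-7))*18 = -112*18 = -2016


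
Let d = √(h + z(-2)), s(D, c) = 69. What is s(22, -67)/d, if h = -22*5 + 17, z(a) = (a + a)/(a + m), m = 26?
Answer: -69*I*√3354/559 ≈ -7.1486*I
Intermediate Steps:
z(a) = 2*a/(26 + a) (z(a) = (a + a)/(a + 26) = (2*a)/(26 + a) = 2*a/(26 + a))
h = -93 (h = -110 + 17 = -93)
d = I*√3354/6 (d = √(-93 + 2*(-2)/(26 - 2)) = √(-93 + 2*(-2)/24) = √(-93 + 2*(-2)*(1/24)) = √(-93 - ⅙) = √(-559/6) = I*√3354/6 ≈ 9.6523*I)
s(22, -67)/d = 69/((I*√3354/6)) = 69*(-I*√3354/559) = -69*I*√3354/559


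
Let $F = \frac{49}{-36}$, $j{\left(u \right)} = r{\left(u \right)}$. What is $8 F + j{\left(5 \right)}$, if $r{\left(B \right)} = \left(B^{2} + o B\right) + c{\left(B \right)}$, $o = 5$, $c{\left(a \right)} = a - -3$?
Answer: $\frac{424}{9} \approx 47.111$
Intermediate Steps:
$c{\left(a \right)} = 3 + a$ ($c{\left(a \right)} = a + 3 = 3 + a$)
$r{\left(B \right)} = 3 + B^{2} + 6 B$ ($r{\left(B \right)} = \left(B^{2} + 5 B\right) + \left(3 + B\right) = 3 + B^{2} + 6 B$)
$j{\left(u \right)} = 3 + u^{2} + 6 u$
$F = - \frac{49}{36}$ ($F = 49 \left(- \frac{1}{36}\right) = - \frac{49}{36} \approx -1.3611$)
$8 F + j{\left(5 \right)} = 8 \left(- \frac{49}{36}\right) + \left(3 + 5^{2} + 6 \cdot 5\right) = - \frac{98}{9} + \left(3 + 25 + 30\right) = - \frac{98}{9} + 58 = \frac{424}{9}$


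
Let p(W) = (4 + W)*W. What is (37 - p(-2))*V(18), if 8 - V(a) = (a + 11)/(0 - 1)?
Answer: 1517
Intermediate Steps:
V(a) = 19 + a (V(a) = 8 - (a + 11)/(0 - 1) = 8 - (11 + a)/(-1) = 8 - (11 + a)*(-1) = 8 - (-11 - a) = 8 + (11 + a) = 19 + a)
p(W) = W*(4 + W)
(37 - p(-2))*V(18) = (37 - (-2)*(4 - 2))*(19 + 18) = (37 - (-2)*2)*37 = (37 - 1*(-4))*37 = (37 + 4)*37 = 41*37 = 1517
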